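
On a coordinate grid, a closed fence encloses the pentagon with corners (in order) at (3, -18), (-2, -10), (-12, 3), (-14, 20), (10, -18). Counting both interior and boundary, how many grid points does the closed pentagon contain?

239

Using the shoelace formula, 2A = |[3·(-10) − (-2)·(-18)] + [(-2)·3 − (-12)·(-10)] + [(-12)·20 − (-14)·3] + [(-14)·(-18) − 10·20] + [10·(-18) − 3·(-18)]| = 464, so the area is 232.
The number of boundary lattice points is Σ gcd(|Δx|,|Δy|) = gcd(5,8) + gcd(10,13) + gcd(2,17) + gcd(24,38) + gcd(7,0) = 1+1+1+2+7 = 12.
Pick's theorem gives I = A − B/2 + 1 = 232 − 12/2 + 1 = 227, so the closed region contains I + B = 227 + 12 = 239 lattice points.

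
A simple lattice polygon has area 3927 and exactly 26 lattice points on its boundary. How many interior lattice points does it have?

3915

Pick's theorem A = I + B/2 − 1 rearranges to I = A − B/2 + 1 = 3927 − 26/2 + 1 = 3915.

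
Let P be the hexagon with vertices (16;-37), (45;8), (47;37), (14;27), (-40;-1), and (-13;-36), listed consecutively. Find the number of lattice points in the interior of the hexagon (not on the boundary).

The shoelace formula gives twice the area as |[16·8 − 45·(-37)] + [45·37 − 47·8] + [47·27 − 14·37] + [14·(-1) − (-40)·27] + [(-40)·(-36) − (-13)·(-1)] + [(-13)·(-37) − 16·(-36)]| = 7383, so the area is 7383/2.
Along each edge there are gcd(|Δx|,|Δy|)+1 lattice points, so counting each shared vertex once the boundary has gcd(29,45) + gcd(2,29) + gcd(33,10) + gcd(54,28) + gcd(27,35) + gcd(29,1) = 1+1+1+2+1+1 = 7.
Pick's theorem gives I = A − B/2 + 1 = 7383/2 − 7/2 + 1 = 3689.

3689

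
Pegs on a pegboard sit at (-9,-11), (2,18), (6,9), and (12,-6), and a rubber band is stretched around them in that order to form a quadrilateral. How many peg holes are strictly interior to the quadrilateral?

Using the shoelace formula, 2A = |[(-9)·18 − 2·(-11)] + [2·9 − 6·18] + [6·(-6) − 12·9] + [12·(-11) − (-9)·(-6)]| = 560, so the area is 280.
Along each edge there are gcd(|Δx|,|Δy|)+1 lattice points, so counting each shared vertex once the boundary has gcd(11,29) + gcd(4,9) + gcd(6,15) + gcd(21,5) = 1+1+3+1 = 6.
By Pick's theorem A = I + B/2 − 1, so I = 280 − 6/2 + 1 = 278.

278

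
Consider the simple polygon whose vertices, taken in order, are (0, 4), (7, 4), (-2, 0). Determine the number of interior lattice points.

10

Using the shoelace formula, 2A = |(0·4 − 7·4) + (7·0 − (-2)·4) + ((-2)·4 − 0·0)| = 28, so the area is 14.
Summing gcd(|Δx|,|Δy|) over the edges gives the boundary count: gcd(7,0) + gcd(9,4) + gcd(2,4) = 7+1+2 = 10.
Pick's theorem gives I = A − B/2 + 1 = 14 − 10/2 + 1 = 10.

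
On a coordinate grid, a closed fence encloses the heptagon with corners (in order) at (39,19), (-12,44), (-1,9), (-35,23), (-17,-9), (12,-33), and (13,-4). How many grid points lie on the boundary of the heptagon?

Along each edge there are gcd(|Δx|,|Δy|)+1 lattice points, so counting each shared vertex once the boundary has gcd(51,25) + gcd(11,35) + gcd(34,14) + gcd(18,32) + gcd(29,24) + gcd(1,29) + gcd(26,23) = 1+1+2+2+1+1+1 = 9.

9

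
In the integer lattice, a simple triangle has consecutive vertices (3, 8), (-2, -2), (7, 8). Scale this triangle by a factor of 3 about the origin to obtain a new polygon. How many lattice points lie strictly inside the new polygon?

By the shoelace formula, twice the signed area is |(3·(-2) − (-2)·8) + ((-2)·8 − 7·(-2)) + (7·8 − 3·8)| = 40, so the area is 20.
Summing gcd(|Δx|,|Δy|) over the edges gives the boundary count: gcd(5,10) + gcd(9,10) + gcd(4,0) = 5+1+4 = 10.
Scaling by 3 multiplies the area by 3² = 9 (so the new area is 180) and multiplies the boundary lattice-point count by 3, giving 30.
By Pick's theorem, the interior count of the dilated polygon is 180 − 30/2 + 1 = 166.

166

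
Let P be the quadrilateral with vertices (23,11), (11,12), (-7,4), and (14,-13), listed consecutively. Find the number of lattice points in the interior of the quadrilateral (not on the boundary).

By the shoelace formula, twice the signed area is |[23·12 − 11·11] + [11·4 − (-7)·12] + [(-7)·(-13) − 14·4] + [14·11 − 23·(-13)]| = 771, so the area is 771/2.
The number of boundary lattice points is Σ gcd(|Δx|,|Δy|) = gcd(12,1) + gcd(18,8) + gcd(21,17) + gcd(9,24) = 1+2+1+3 = 7.
Pick's theorem gives I = A − B/2 + 1 = 771/2 − 7/2 + 1 = 383.

383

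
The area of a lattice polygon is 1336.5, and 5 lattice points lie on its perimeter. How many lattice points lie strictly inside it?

Pick's theorem A = I + B/2 − 1 rearranges to I = A − B/2 + 1 = 1336.5 − 5/2 + 1 = 1335.

1335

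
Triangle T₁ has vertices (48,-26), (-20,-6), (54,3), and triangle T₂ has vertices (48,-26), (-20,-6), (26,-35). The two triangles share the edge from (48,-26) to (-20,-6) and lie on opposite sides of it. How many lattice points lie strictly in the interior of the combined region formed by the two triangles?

1571

The union is the simple quadrilateral with vertices (48,-26), (54,3), (-20,-6), (26,-35) in order.
Using the shoelace formula, 2A = |(48·3 − 54·(-26)) + (54·(-6) − (-20)·3) + ((-20)·(-35) − 26·(-6)) + (26·(-26) − 48·(-35))| = 3144, so the area is 1572.
Summing gcd(|Δx|,|Δy|) over the edges gives the boundary count: gcd(6,29) + gcd(74,9) + gcd(46,29) + gcd(22,9) = 1+1+1+1 = 4.
By Pick's theorem I = A − B/2 + 1 = 1572 − 4/2 + 1 = 1571.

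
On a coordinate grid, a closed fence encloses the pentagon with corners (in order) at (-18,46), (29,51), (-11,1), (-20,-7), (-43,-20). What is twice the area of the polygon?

Using the shoelace formula, 2A = |[(-18)·51 − 29·46] + [29·1 − (-11)·51] + [(-11)·(-7) − (-20)·1] + [(-20)·(-20) − (-43)·(-7)] + [(-43)·46 − (-18)·(-20)]| = 3804, so the area is 1902.

3804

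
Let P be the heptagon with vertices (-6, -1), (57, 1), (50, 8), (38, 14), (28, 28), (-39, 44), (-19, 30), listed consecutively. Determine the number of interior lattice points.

Using the shoelace formula, 2A = |((-6)·1 − 57·(-1)) + (57·8 − 50·1) + (50·14 − 38·8) + (38·28 − 28·14) + (28·44 − (-39)·28) + ((-39)·30 − (-19)·44) + ((-19)·(-1) − (-6)·30)| = 3714, so the area is 1857.
Summing gcd(|Δx|,|Δy|) over the edges gives the boundary count: gcd(63,2) + gcd(7,7) + gcd(12,6) + gcd(10,14) + gcd(67,16) + gcd(20,14) + gcd(13,31) = 1+7+6+2+1+2+1 = 20.
Pick's theorem gives I = A − B/2 + 1 = 1857 − 20/2 + 1 = 1848.

1848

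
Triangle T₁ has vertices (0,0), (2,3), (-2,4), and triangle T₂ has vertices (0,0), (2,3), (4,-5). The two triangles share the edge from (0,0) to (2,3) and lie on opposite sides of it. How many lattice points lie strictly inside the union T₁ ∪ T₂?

16

The union is the simple quadrilateral with vertices (0,0), (-2,4), (2,3), (4,-5) in order.
Using the shoelace formula, 2A = |[0·4 − (-2)·0] + [(-2)·3 − 2·4] + [2·(-5) − 4·3] + [4·0 − 0·(-5)]| = 36, so the area is 18.
The number of boundary lattice points is Σ gcd(|Δx|,|Δy|) = gcd(2,4) + gcd(4,1) + gcd(2,8) + gcd(4,5) = 2+1+2+1 = 6.
By Pick's theorem I = A − B/2 + 1 = 18 − 6/2 + 1 = 16.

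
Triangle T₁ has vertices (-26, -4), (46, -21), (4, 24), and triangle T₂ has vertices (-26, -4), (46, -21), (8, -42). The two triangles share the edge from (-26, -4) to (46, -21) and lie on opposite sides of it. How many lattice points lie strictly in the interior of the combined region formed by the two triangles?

2339

The union is the simple quadrilateral with vertices (-26, -4), (4, 24), (46, -21), (8, -42) in order.
By the shoelace formula, twice the signed area is |((-26)·24 − 4·(-4)) + (4·(-21) − 46·24) + (46·(-42) − 8·(-21)) + (8·(-4) − (-26)·(-42))| = 4684, so the area is 2342.
The number of boundary lattice points is Σ gcd(|Δx|,|Δy|) = gcd(30,28) + gcd(42,45) + gcd(38,21) + gcd(34,38) = 2+3+1+2 = 8.
By Pick's theorem I = A − B/2 + 1 = 2342 − 8/2 + 1 = 2339.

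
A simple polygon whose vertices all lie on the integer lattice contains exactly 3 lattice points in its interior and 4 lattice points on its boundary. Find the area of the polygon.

Pick's theorem states A = I + B/2 − 1, so A = 3 + 4/2 − 1 = 4.

4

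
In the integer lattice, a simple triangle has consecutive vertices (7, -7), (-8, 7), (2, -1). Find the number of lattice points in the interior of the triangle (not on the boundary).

9

Using the shoelace formula, 2A = |[7·7 − (-8)·(-7)] + [(-8)·(-1) − 2·7] + [2·(-7) − 7·(-1)]| = 20, so the area is 10.
The number of boundary lattice points is Σ gcd(|Δx|,|Δy|) = gcd(15,14) + gcd(10,8) + gcd(5,6) = 1+2+1 = 4.
Pick's theorem gives I = A − B/2 + 1 = 10 − 4/2 + 1 = 9.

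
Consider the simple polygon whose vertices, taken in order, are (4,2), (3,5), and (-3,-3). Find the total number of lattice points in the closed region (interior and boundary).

16

By the shoelace formula, twice the signed area is |[4·5 − 3·2] + [3·(-3) − (-3)·5] + [(-3)·2 − 4·(-3)]| = 26, so the area is 13.
Along each edge there are gcd(|Δx|,|Δy|)+1 lattice points, so counting each shared vertex once the boundary has gcd(1,3) + gcd(6,8) + gcd(7,5) = 1+2+1 = 4.
Pick's theorem gives I = A − B/2 + 1 = 13 − 4/2 + 1 = 12, so the closed region contains I + B = 12 + 4 = 16 lattice points.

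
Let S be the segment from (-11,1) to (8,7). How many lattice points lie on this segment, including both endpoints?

The number of lattice points on a segment between lattice points is gcd(|Δx|,|Δy|) + 1 = gcd(19,6) + 1 = 1 + 1 = 2.

2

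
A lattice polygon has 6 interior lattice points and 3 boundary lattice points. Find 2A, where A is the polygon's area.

13

By Pick's theorem, A = I + B/2 − 1 = 6 + 3/2 − 1 = 13/2.
Hence 2A = 13.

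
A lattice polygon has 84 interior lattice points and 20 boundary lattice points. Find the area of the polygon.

93

By Pick's theorem, A = I + B/2 − 1 = 84 + 20/2 − 1 = 93.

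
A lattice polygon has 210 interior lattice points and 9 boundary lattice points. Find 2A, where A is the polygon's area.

427

Pick's theorem states A = I + B/2 − 1, so A = 210 + 9/2 − 1 = 427/2.
Hence 2A = 427.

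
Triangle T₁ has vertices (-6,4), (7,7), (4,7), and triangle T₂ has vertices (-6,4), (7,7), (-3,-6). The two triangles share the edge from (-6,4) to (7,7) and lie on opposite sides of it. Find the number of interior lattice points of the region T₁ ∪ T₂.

The union is the simple quadrilateral with vertices (-6,4), (4,7), (7,7), (-3,-6) in order.
By the shoelace formula, twice the signed area is |[(-6)·7 − 4·4] + [4·7 − 7·7] + [7·(-6) − (-3)·7] + [(-3)·4 − (-6)·(-6)]| = 148, so the area is 74.
The number of boundary lattice points is Σ gcd(|Δx|,|Δy|) = gcd(10,3) + gcd(3,0) + gcd(10,13) + gcd(3,10) = 1+3+1+1 = 6.
By Pick's theorem I = A − B/2 + 1 = 74 − 6/2 + 1 = 72.

72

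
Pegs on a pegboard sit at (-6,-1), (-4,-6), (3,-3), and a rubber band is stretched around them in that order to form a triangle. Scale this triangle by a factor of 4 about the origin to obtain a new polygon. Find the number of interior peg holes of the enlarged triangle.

The shoelace formula gives twice the area as |[(-6)·(-6) − (-4)·(-1)] + [(-4)·(-3) − 3·(-6)] + [3·(-1) − (-6)·(-3)]| = 41, so the area is 20.5.
The number of boundary lattice points is Σ gcd(|Δx|,|Δy|) = gcd(2,5) + gcd(7,3) + gcd(9,2) = 1+1+1 = 3.
Scaling by 4 multiplies the area by 4² = 16 (so the new area is 328) and multiplies the boundary lattice-point count by 4, giving 12.
By Pick's theorem, the interior count of the dilated polygon is 328 − 12/2 + 1 = 323.

323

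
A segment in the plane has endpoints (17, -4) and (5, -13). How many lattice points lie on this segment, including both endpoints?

The number of lattice points on a segment between lattice points is gcd(|Δx|,|Δy|) + 1 = gcd(12,9) + 1 = 3 + 1 = 4.

4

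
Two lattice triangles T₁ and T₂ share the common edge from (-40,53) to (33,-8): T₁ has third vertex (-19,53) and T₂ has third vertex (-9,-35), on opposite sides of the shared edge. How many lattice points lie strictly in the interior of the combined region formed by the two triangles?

The union is the simple quadrilateral with vertices (-40,53), (-19,53), (33,-8), (-9,-35) in order.
By the shoelace formula, twice the signed area is |[(-40)·53 − (-19)·53] + [(-19)·(-8) − 33·53] + [33·(-35) − (-9)·(-8)] + [(-9)·53 − (-40)·(-35)]| = 5814, so the area is 2907.
The number of boundary lattice points is Σ gcd(|Δx|,|Δy|) = gcd(21,0) + gcd(52,61) + gcd(42,27) + gcd(31,88) = 21+1+3+1 = 26.
By Pick's theorem I = A − B/2 + 1 = 2907 − 26/2 + 1 = 2895.

2895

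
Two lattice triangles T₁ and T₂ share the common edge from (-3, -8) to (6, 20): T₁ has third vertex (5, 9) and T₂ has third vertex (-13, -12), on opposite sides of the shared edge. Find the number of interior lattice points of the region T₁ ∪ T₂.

The union is the simple quadrilateral with vertices (-3, -8), (5, 9), (6, 20), (-13, -12) in order.
Using the shoelace formula, 2A = |((-3)·9 − 5·(-8)) + (5·20 − 6·9) + (6·(-12) − (-13)·20) + ((-13)·(-8) − (-3)·(-12))| = 315, so the area is 315/2.
Along each edge there are gcd(|Δx|,|Δy|)+1 lattice points, so counting each shared vertex once the boundary has gcd(8,17) + gcd(1,11) + gcd(19,32) + gcd(10,4) = 1+1+1+2 = 5.
By Pick's theorem I = A − B/2 + 1 = 315/2 − 5/2 + 1 = 156.

156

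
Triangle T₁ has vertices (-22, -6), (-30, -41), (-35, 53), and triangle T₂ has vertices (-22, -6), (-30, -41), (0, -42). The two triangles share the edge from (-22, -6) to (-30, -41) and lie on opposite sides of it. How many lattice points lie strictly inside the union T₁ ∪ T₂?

991

The union is the simple quadrilateral with vertices (-22, -6), (-35, 53), (-30, -41), (0, -42) in order.
The shoelace formula gives twice the area as |[(-22)·53 − (-35)·(-6)] + [(-35)·(-41) − (-30)·53] + [(-30)·(-42) − 0·(-41)] + [0·(-6) − (-22)·(-42)]| = 1985, so the area is 1985/2.
Summing gcd(|Δx|,|Δy|) over the edges gives the boundary count: gcd(13,59) + gcd(5,94) + gcd(30,1) + gcd(22,36) = 1+1+1+2 = 5.
By Pick's theorem I = A − B/2 + 1 = 1985/2 − 5/2 + 1 = 991.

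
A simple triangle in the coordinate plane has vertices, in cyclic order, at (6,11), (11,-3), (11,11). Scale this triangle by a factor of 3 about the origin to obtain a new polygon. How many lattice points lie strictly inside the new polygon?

286

By the shoelace formula, twice the signed area is |(6·(-3) − 11·11) + (11·11 − 11·(-3)) + (11·11 − 6·11)| = 70, so the area is 35.
Along each edge there are gcd(|Δx|,|Δy|)+1 lattice points, so counting each shared vertex once the boundary has gcd(5,14) + gcd(0,14) + gcd(5,0) = 1+14+5 = 20.
Scaling by 3 multiplies the area by 3² = 9 (so the new area is 315) and multiplies the boundary lattice-point count by 3, giving 60.
By Pick's theorem, the interior count of the dilated polygon is 315 − 60/2 + 1 = 286.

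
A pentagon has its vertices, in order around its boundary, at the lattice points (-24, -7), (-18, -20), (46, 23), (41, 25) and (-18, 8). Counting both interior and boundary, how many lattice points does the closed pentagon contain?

1086

By the shoelace formula, twice the signed area is |[(-24)·(-20) − (-18)·(-7)] + [(-18)·23 − 46·(-20)] + [46·25 − 41·23] + [41·8 − (-18)·25] + [(-18)·(-7) − (-24)·8]| = 2163, so the area is 2163/2.
Summing gcd(|Δx|,|Δy|) over the edges gives the boundary count: gcd(6,13) + gcd(64,43) + gcd(5,2) + gcd(59,17) + gcd(6,15) = 1+1+1+1+3 = 7.
Pick's theorem gives I = A − B/2 + 1 = 2163/2 − 7/2 + 1 = 1079, so the closed region contains I + B = 1079 + 7 = 1086 lattice points.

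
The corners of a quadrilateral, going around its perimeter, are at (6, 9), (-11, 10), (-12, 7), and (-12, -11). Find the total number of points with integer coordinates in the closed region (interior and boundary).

Using the shoelace formula, 2A = |[6·10 − (-11)·9] + [(-11)·7 − (-12)·10] + [(-12)·(-11) − (-12)·7] + [(-12)·9 − 6·(-11)]| = 376, so the area is 188.
Summing gcd(|Δx|,|Δy|) over the edges gives the boundary count: gcd(17,1) + gcd(1,3) + gcd(0,18) + gcd(18,20) = 1+1+18+2 = 22.
Pick's theorem gives I = A − B/2 + 1 = 188 − 22/2 + 1 = 178, so the closed region contains I + B = 178 + 22 = 200 lattice points.

200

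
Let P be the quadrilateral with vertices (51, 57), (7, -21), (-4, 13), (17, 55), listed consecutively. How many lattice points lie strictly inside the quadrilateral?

1858

By the shoelace formula, twice the signed area is |[51·(-21) − 7·57] + [7·13 − (-4)·(-21)] + [(-4)·55 − 17·13] + [17·57 − 51·55]| = 3740, so the area is 1870.
Summing gcd(|Δx|,|Δy|) over the edges gives the boundary count: gcd(44,78) + gcd(11,34) + gcd(21,42) + gcd(34,2) = 2+1+21+2 = 26.
By Pick's theorem A = I + B/2 − 1, so I = 1870 − 26/2 + 1 = 1858.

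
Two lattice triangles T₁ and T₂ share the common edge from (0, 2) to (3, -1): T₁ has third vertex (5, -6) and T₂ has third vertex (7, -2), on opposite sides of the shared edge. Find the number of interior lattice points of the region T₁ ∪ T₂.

8

The union is the simple quadrilateral with vertices (0, 2), (5, -6), (3, -1), (7, -2) in order.
Using the shoelace formula, 2A = |[0·(-6) − 5·2] + [5·(-1) − 3·(-6)] + [3·(-2) − 7·(-1)] + [7·2 − 0·(-2)]| = 18, so the area is 9.
The number of boundary lattice points is Σ gcd(|Δx|,|Δy|) = gcd(5,8) + gcd(2,5) + gcd(4,1) + gcd(7,4) = 1+1+1+1 = 4.
By Pick's theorem I = A − B/2 + 1 = 9 − 4/2 + 1 = 8.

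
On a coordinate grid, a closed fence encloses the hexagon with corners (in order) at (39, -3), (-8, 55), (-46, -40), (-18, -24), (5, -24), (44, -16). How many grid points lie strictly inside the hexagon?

The shoelace formula gives twice the area as |(39·55 − (-8)·(-3)) + ((-8)·(-40) − (-46)·55) + ((-46)·(-24) − (-18)·(-40)) + ((-18)·(-24) − 5·(-24)) + (5·(-16) − 44·(-24)) + (44·(-3) − 39·(-16))| = 7375, so the area is 3687.5.
The number of boundary lattice points is Σ gcd(|Δx|,|Δy|) = gcd(47,58) + gcd(38,95) + gcd(28,16) + gcd(23,0) + gcd(39,8) + gcd(5,13) = 1+19+4+23+1+1 = 49.
Pick's theorem gives I = A − B/2 + 1 = 3687.5 − 49/2 + 1 = 3664.

3664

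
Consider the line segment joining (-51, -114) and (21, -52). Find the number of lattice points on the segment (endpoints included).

The number of lattice points on a segment between lattice points is gcd(|Δx|,|Δy|) + 1 = gcd(72,62) + 1 = 2 + 1 = 3.

3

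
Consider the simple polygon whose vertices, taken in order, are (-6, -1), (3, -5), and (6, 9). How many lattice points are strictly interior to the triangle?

Using the shoelace formula, 2A = |[(-6)·(-5) − 3·(-1)] + [3·9 − 6·(-5)] + [6·(-1) − (-6)·9]| = 138, so the area is 69.
Along each edge there are gcd(|Δx|,|Δy|)+1 lattice points, so counting each shared vertex once the boundary has gcd(9,4) + gcd(3,14) + gcd(12,10) = 1+1+2 = 4.
By Pick's theorem A = I + B/2 − 1, so I = 69 − 4/2 + 1 = 68.

68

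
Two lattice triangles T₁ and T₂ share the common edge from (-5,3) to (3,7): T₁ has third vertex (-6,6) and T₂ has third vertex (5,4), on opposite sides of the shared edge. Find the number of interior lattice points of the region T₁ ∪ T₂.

29

The union is the simple quadrilateral with vertices (-5,3), (-6,6), (3,7), (5,4) in order.
Using the shoelace formula, 2A = |((-5)·6 − (-6)·3) + ((-6)·7 − 3·6) + (3·4 − 5·7) + (5·3 − (-5)·4)| = 60, so the area is 30.
Summing gcd(|Δx|,|Δy|) over the edges gives the boundary count: gcd(1,3) + gcd(9,1) + gcd(2,3) + gcd(10,1) = 1+1+1+1 = 4.
By Pick's theorem I = A − B/2 + 1 = 30 − 4/2 + 1 = 29.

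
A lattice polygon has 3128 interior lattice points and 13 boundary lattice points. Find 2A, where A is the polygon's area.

6267

By Pick's theorem, A = I + B/2 − 1 = 3128 + 13/2 − 1 = 6267/2.
Hence 2A = 6267.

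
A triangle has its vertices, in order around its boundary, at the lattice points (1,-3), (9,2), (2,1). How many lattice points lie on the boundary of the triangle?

3

The number of boundary lattice points is Σ gcd(|Δx|,|Δy|) = gcd(8,5) + gcd(7,1) + gcd(1,4) = 1+1+1 = 3.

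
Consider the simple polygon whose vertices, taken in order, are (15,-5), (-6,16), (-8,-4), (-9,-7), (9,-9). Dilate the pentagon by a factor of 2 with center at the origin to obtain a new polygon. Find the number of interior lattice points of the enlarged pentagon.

1205

Using the shoelace formula, 2A = |(15·16 − (-6)·(-5)) + ((-6)·(-4) − (-8)·16) + ((-8)·(-7) − (-9)·(-4)) + ((-9)·(-9) − 9·(-7)) + (9·(-5) − 15·(-9))| = 616, so the area is 308.
The number of boundary lattice points is Σ gcd(|Δx|,|Δy|) = gcd(21,21) + gcd(2,20) + gcd(1,3) + gcd(18,2) + gcd(6,4) = 21+2+1+2+2 = 28.
Scaling by 2 multiplies the area by 2² = 4 (so the new area is 1232) and multiplies the boundary lattice-point count by 2, giving 56.
By Pick's theorem, the interior count of the dilated polygon is 1232 − 56/2 + 1 = 1205.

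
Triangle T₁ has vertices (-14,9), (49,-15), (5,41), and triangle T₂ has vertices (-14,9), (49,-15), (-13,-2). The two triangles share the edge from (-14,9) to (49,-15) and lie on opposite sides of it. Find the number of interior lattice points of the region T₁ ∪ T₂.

The union is the simple quadrilateral with vertices (-14,9), (5,41), (49,-15), (-13,-2) in order.
The shoelace formula gives twice the area as |((-14)·41 − 5·9) + (5·(-15) − 49·41) + (49·(-2) − (-13)·(-15)) + ((-13)·9 − (-14)·(-2))| = 3141, so the area is 3141/2.
Along each edge there are gcd(|Δx|,|Δy|)+1 lattice points, so counting each shared vertex once the boundary has gcd(19,32) + gcd(44,56) + gcd(62,13) + gcd(1,11) = 1+4+1+1 = 7.
By Pick's theorem I = A − B/2 + 1 = 3141/2 − 7/2 + 1 = 1568.

1568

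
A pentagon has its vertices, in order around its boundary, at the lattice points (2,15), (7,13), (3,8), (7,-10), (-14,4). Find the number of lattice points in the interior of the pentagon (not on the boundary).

234

The shoelace formula gives twice the area as |(2·13 − 7·15) + (7·8 − 3·13) + (3·(-10) − 7·8) + (7·4 − (-14)·(-10)) + ((-14)·15 − 2·4)| = 478, so the area is 239.
Summing gcd(|Δx|,|Δy|) over the edges gives the boundary count: gcd(5,2) + gcd(4,5) + gcd(4,18) + gcd(21,14) + gcd(16,11) = 1+1+2+7+1 = 12.
By Pick's theorem A = I + B/2 − 1, so I = 239 − 12/2 + 1 = 234.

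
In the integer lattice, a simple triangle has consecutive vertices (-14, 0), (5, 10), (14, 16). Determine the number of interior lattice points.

9

By the shoelace formula, twice the signed area is |((-14)·10 − 5·0) + (5·16 − 14·10) + (14·0 − (-14)·16)| = 24, so the area is 12.
Summing gcd(|Δx|,|Δy|) over the edges gives the boundary count: gcd(19,10) + gcd(9,6) + gcd(28,16) = 1+3+4 = 8.
By Pick's theorem A = I + B/2 − 1, so I = 12 − 8/2 + 1 = 9.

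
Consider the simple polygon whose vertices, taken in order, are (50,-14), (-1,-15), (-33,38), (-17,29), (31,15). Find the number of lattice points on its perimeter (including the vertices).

The number of boundary lattice points is Σ gcd(|Δx|,|Δy|) = gcd(51,1) + gcd(32,53) + gcd(16,9) + gcd(48,14) + gcd(19,29) = 1+1+1+2+1 = 6.

6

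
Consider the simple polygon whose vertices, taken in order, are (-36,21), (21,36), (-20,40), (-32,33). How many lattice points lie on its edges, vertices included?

Summing gcd(|Δx|,|Δy|) over the edges gives the boundary count: gcd(57,15) + gcd(41,4) + gcd(12,7) + gcd(4,12) = 3+1+1+4 = 9.

9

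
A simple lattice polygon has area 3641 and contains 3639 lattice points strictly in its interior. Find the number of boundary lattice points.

6

Pick's theorem gives A = I + B/2 − 1, so B = 2(A − I + 1) = 2(3641 − 3639 + 1) = 6.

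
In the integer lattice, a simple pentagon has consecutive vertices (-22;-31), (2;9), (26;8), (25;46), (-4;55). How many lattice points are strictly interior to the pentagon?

1762

The shoelace formula gives twice the area as |((-22)·9 − 2·(-31)) + (2·8 − 26·9) + (26·46 − 25·8) + (25·55 − (-4)·46) + ((-4)·(-31) − (-22)·55)| = 3535, so the area is 3535/2.
The number of boundary lattice points is Σ gcd(|Δx|,|Δy|) = gcd(24,40) + gcd(24,1) + gcd(1,38) + gcd(29,9) + gcd(18,86) = 8+1+1+1+2 = 13.
By Pick's theorem A = I + B/2 − 1, so I = 3535/2 − 13/2 + 1 = 1762.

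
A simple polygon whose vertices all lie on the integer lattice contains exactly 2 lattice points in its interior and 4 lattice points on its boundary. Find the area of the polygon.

3

Pick's theorem states A = I + B/2 − 1, so A = 2 + 4/2 − 1 = 3.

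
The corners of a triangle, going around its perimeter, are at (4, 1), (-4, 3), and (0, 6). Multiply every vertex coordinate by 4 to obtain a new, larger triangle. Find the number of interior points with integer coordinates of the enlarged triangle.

249

Using the shoelace formula, 2A = |[4·3 − (-4)·1] + [(-4)·6 − 0·3] + [0·1 − 4·6]| = 32, so the area is 16.
Summing gcd(|Δx|,|Δy|) over the edges gives the boundary count: gcd(8,2) + gcd(4,3) + gcd(4,5) = 2+1+1 = 4.
Scaling by 4 multiplies the area by 4² = 16 (so the new area is 256) and multiplies the boundary lattice-point count by 4, giving 16.
By Pick's theorem, the interior count of the dilated polygon is 256 − 16/2 + 1 = 249.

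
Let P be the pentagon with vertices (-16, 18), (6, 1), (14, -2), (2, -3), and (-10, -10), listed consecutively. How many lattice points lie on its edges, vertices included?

6

Along each edge there are gcd(|Δx|,|Δy|)+1 lattice points, so counting each shared vertex once the boundary has gcd(22,17) + gcd(8,3) + gcd(12,1) + gcd(12,7) + gcd(6,28) = 1+1+1+1+2 = 6.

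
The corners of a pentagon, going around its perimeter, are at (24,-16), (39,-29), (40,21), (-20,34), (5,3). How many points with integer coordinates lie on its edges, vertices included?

23

The number of boundary lattice points is Σ gcd(|Δx|,|Δy|) = gcd(15,13) + gcd(1,50) + gcd(60,13) + gcd(25,31) + gcd(19,19) = 1+1+1+1+19 = 23.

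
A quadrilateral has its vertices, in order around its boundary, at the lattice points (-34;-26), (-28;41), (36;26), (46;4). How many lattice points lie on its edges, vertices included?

14

The number of boundary lattice points is Σ gcd(|Δx|,|Δy|) = gcd(6,67) + gcd(64,15) + gcd(10,22) + gcd(80,30) = 1+1+2+10 = 14.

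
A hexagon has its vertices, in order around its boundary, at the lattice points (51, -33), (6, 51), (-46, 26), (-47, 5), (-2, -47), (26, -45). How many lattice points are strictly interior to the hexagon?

5627

Using the shoelace formula, 2A = |[51·51 − 6·(-33)] + [6·26 − (-46)·51] + [(-46)·5 − (-47)·26] + [(-47)·(-47) − (-2)·5] + [(-2)·(-45) − 26·(-47)] + [26·(-33) − 51·(-45)]| = 11261, so the area is 5630.5.
Summing gcd(|Δx|,|Δy|) over the edges gives the boundary count: gcd(45,84) + gcd(52,25) + gcd(1,21) + gcd(45,52) + gcd(28,2) + gcd(25,12) = 3+1+1+1+2+1 = 9.
Pick's theorem gives I = A − B/2 + 1 = 5630.5 − 9/2 + 1 = 5627.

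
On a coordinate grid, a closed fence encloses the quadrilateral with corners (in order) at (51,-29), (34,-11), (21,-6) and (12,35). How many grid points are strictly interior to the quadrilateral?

The shoelace formula gives twice the area as |(51·(-11) − 34·(-29)) + (34·(-6) − 21·(-11)) + (21·35 − 12·(-6)) + (12·(-29) − 51·35)| = 874, so the area is 437.
Summing gcd(|Δx|,|Δy|) over the edges gives the boundary count: gcd(17,18) + gcd(13,5) + gcd(9,41) + gcd(39,64) = 1+1+1+1 = 4.
By Pick's theorem A = I + B/2 − 1, so I = 437 − 4/2 + 1 = 436.

436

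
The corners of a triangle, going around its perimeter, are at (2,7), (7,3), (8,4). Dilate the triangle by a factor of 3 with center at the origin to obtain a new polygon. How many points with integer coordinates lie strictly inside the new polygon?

34

By the shoelace formula, twice the signed area is |[2·3 − 7·7] + [7·4 − 8·3] + [8·7 − 2·4]| = 9, so the area is 4.5.
Along each edge there are gcd(|Δx|,|Δy|)+1 lattice points, so counting each shared vertex once the boundary has gcd(5,4) + gcd(1,1) + gcd(6,3) = 1+1+3 = 5.
Scaling by 3 multiplies the area by 3² = 9 (so the new area is 81/2) and multiplies the boundary lattice-point count by 3, giving 15.
By Pick's theorem, the interior count of the dilated polygon is 81/2 − 15/2 + 1 = 34.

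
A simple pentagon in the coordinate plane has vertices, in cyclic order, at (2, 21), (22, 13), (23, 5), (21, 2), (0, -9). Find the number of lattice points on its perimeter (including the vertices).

Summing gcd(|Δx|,|Δy|) over the edges gives the boundary count: gcd(20,8) + gcd(1,8) + gcd(2,3) + gcd(21,11) + gcd(2,30) = 4+1+1+1+2 = 9.

9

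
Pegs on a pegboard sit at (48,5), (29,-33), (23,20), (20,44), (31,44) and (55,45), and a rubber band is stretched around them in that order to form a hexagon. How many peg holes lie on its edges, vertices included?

The number of boundary lattice points is Σ gcd(|Δx|,|Δy|) = gcd(19,38) + gcd(6,53) + gcd(3,24) + gcd(11,0) + gcd(24,1) + gcd(7,40) = 19+1+3+11+1+1 = 36.

36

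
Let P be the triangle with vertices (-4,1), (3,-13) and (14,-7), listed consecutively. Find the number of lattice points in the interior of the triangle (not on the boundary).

By the shoelace formula, twice the signed area is |[(-4)·(-13) − 3·1] + [3·(-7) − 14·(-13)] + [14·1 − (-4)·(-7)]| = 196, so the area is 98.
Along each edge there are gcd(|Δx|,|Δy|)+1 lattice points, so counting each shared vertex once the boundary has gcd(7,14) + gcd(11,6) + gcd(18,8) = 7+1+2 = 10.
Pick's theorem gives I = A − B/2 + 1 = 98 − 10/2 + 1 = 94.

94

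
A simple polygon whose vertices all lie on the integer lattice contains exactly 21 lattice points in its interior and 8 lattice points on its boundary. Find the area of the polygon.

Pick's theorem states A = I + B/2 − 1, so A = 21 + 8/2 − 1 = 24.

24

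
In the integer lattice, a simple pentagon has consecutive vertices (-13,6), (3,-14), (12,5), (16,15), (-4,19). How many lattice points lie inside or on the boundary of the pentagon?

By the shoelace formula, twice the signed area is |[(-13)·(-14) − 3·6] + [3·5 − 12·(-14)] + [12·15 − 16·5] + [16·19 − (-4)·15] + [(-4)·6 − (-13)·19]| = 1034, so the area is 517.
Summing gcd(|Δx|,|Δy|) over the edges gives the boundary count: gcd(16,20) + gcd(9,19) + gcd(4,10) + gcd(20,4) + gcd(9,13) = 4+1+2+4+1 = 12.
Pick's theorem gives I = A − B/2 + 1 = 517 − 12/2 + 1 = 512, so the closed region contains I + B = 512 + 12 = 524 lattice points.

524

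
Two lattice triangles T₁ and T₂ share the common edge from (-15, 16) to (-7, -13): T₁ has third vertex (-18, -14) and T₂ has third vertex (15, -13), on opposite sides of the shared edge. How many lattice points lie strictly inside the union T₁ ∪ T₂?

470

The union is the simple quadrilateral with vertices (-15, 16), (-18, -14), (-7, -13), (15, -13) in order.
The shoelace formula gives twice the area as |[(-15)·(-14) − (-18)·16] + [(-18)·(-13) − (-7)·(-14)] + [(-7)·(-13) − 15·(-13)] + [15·16 − (-15)·(-13)]| = 965, so the area is 482.5.
Along each edge there are gcd(|Δx|,|Δy|)+1 lattice points, so counting each shared vertex once the boundary has gcd(3,30) + gcd(11,1) + gcd(22,0) + gcd(30,29) = 3+1+22+1 = 27.
By Pick's theorem I = A − B/2 + 1 = 482.5 − 27/2 + 1 = 470.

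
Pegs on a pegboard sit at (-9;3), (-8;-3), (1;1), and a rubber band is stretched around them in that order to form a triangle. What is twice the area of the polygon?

58

By the shoelace formula, twice the signed area is |[(-9)·(-3) − (-8)·3] + [(-8)·1 − 1·(-3)] + [1·3 − (-9)·1]| = 58, so the area is 29.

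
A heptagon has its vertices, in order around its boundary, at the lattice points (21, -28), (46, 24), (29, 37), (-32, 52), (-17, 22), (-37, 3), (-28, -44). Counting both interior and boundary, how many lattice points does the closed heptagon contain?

By the shoelace formula, twice the signed area is |(21·24 − 46·(-28)) + (46·37 − 29·24) + (29·52 − (-32)·37) + ((-32)·22 − (-17)·52) + ((-17)·3 − (-37)·22) + ((-37)·(-44) − (-28)·3) + ((-28)·(-28) − 21·(-44))| = 9853, so the area is 4926.5.
Summing gcd(|Δx|,|Δy|) over the edges gives the boundary count: gcd(25,52) + gcd(17,13) + gcd(61,15) + gcd(15,30) + gcd(20,19) + gcd(9,47) + gcd(49,16) = 1+1+1+15+1+1+1 = 21.
Pick's theorem gives I = A − B/2 + 1 = 4926.5 − 21/2 + 1 = 4917, so the closed region contains I + B = 4917 + 21 = 4938 lattice points.

4938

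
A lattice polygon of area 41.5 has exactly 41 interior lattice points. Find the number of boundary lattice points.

Pick's theorem gives A = I + B/2 − 1, so B = 2(A − I + 1) = 2(41.5 − 41 + 1) = 3.

3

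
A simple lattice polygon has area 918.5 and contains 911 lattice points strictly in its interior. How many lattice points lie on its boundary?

17

Pick's theorem gives A = I + B/2 − 1, so B = 2(A − I + 1) = 2(918.5 − 911 + 1) = 17.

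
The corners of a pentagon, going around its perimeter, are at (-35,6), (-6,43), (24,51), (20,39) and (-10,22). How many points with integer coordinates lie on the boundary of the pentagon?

9

The number of boundary lattice points is Σ gcd(|Δx|,|Δy|) = gcd(29,37) + gcd(30,8) + gcd(4,12) + gcd(30,17) + gcd(25,16) = 1+2+4+1+1 = 9.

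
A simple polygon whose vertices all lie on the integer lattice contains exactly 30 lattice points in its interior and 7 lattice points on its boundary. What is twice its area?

65

By Pick's theorem, A = I + B/2 − 1 = 30 + 7/2 − 1 = 65/2.
Hence 2A = 65.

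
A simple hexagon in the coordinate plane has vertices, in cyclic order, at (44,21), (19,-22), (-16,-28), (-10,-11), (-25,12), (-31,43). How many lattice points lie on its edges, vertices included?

Along each edge there are gcd(|Δx|,|Δy|)+1 lattice points, so counting each shared vertex once the boundary has gcd(25,43) + gcd(35,6) + gcd(6,17) + gcd(15,23) + gcd(6,31) + gcd(75,22) = 1+1+1+1+1+1 = 6.

6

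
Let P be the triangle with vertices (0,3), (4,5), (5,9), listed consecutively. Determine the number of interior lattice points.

By the shoelace formula, twice the signed area is |(0·5 − 4·3) + (4·9 − 5·5) + (5·3 − 0·9)| = 14, so the area is 7.
Along each edge there are gcd(|Δx|,|Δy|)+1 lattice points, so counting each shared vertex once the boundary has gcd(4,2) + gcd(1,4) + gcd(5,6) = 2+1+1 = 4.
By Pick's theorem A = I + B/2 − 1, so I = 7 − 4/2 + 1 = 6.

6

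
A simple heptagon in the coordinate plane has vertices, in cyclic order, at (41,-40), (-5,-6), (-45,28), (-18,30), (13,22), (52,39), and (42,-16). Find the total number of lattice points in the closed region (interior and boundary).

By the shoelace formula, twice the signed area is |(41·(-6) − (-5)·(-40)) + ((-5)·28 − (-45)·(-6)) + ((-45)·30 − (-18)·28) + ((-18)·22 − 13·30) + (13·39 − 52·22) + (52·(-16) − 42·39) + (42·(-40) − 41·(-16))| = 6619, so the area is 3309.5.
The number of boundary lattice points is Σ gcd(|Δx|,|Δy|) = gcd(46,34) + gcd(40,34) + gcd(27,2) + gcd(31,8) + gcd(39,17) + gcd(10,55) + gcd(1,24) = 2+2+1+1+1+5+1 = 13.
Pick's theorem gives I = A − B/2 + 1 = 3309.5 − 13/2 + 1 = 3304, so the closed region contains I + B = 3304 + 13 = 3317 lattice points.

3317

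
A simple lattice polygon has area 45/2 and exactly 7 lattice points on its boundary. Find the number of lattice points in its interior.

Pick's theorem A = I + B/2 − 1 rearranges to I = A − B/2 + 1 = 45/2 − 7/2 + 1 = 20.

20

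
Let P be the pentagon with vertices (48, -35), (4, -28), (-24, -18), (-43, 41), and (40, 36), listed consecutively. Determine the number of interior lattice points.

The shoelace formula gives twice the area as |[48·(-28) − 4·(-35)] + [4·(-18) − (-24)·(-28)] + [(-24)·41 − (-43)·(-18)] + [(-43)·36 − 40·41] + [40·(-35) − 48·36]| = 10022, so the area is 5011.
The number of boundary lattice points is Σ gcd(|Δx|,|Δy|) = gcd(44,7) + gcd(28,10) + gcd(19,59) + gcd(83,5) + gcd(8,71) = 1+2+1+1+1 = 6.
By Pick's theorem A = I + B/2 − 1, so I = 5011 − 6/2 + 1 = 5009.

5009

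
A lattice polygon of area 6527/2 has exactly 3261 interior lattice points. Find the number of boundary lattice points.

Pick's theorem gives A = I + B/2 − 1, so B = 2(A − I + 1) = 2(6527/2 − 3261 + 1) = 7.

7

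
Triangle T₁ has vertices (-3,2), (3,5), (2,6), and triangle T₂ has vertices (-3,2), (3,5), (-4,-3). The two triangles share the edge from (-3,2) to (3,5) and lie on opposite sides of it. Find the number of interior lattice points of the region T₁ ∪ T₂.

The union is the simple quadrilateral with vertices (-3,2), (2,6), (3,5), (-4,-3) in order.
Using the shoelace formula, 2A = |((-3)·6 − 2·2) + (2·5 − 3·6) + (3·(-3) − (-4)·5) + ((-4)·2 − (-3)·(-3))| = 36, so the area is 18.
The number of boundary lattice points is Σ gcd(|Δx|,|Δy|) = gcd(5,4) + gcd(1,1) + gcd(7,8) + gcd(1,5) = 1+1+1+1 = 4.
By Pick's theorem I = A − B/2 + 1 = 18 − 4/2 + 1 = 17.

17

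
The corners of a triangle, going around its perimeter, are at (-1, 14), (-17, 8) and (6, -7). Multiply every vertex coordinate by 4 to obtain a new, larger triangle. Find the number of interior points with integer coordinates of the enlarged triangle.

3005

The shoelace formula gives twice the area as |((-1)·8 − (-17)·14) + ((-17)·(-7) − 6·8) + (6·14 − (-1)·(-7))| = 378, so the area is 189.
Summing gcd(|Δx|,|Δy|) over the edges gives the boundary count: gcd(16,6) + gcd(23,15) + gcd(7,21) = 2+1+7 = 10.
Scaling by 4 multiplies the area by 4² = 16 (so the new area is 3024) and multiplies the boundary lattice-point count by 4, giving 40.
By Pick's theorem, the interior count of the dilated polygon is 3024 − 40/2 + 1 = 3005.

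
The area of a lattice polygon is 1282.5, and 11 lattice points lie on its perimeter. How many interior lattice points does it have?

Pick's theorem A = I + B/2 − 1 rearranges to I = A − B/2 + 1 = 1282.5 − 11/2 + 1 = 1278.

1278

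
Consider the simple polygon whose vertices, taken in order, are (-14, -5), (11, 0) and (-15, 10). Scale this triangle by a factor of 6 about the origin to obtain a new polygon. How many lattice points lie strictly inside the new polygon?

The shoelace formula gives twice the area as |[(-14)·0 − 11·(-5)] + [11·10 − (-15)·0] + [(-15)·(-5) − (-14)·10]| = 380, so the area is 190.
Along each edge there are gcd(|Δx|,|Δy|)+1 lattice points, so counting each shared vertex once the boundary has gcd(25,5) + gcd(26,10) + gcd(1,15) = 5+2+1 = 8.
Scaling by 6 multiplies the area by 6² = 36 (so the new area is 6840) and multiplies the boundary lattice-point count by 6, giving 48.
By Pick's theorem, the interior count of the dilated polygon is 6840 − 48/2 + 1 = 6817.

6817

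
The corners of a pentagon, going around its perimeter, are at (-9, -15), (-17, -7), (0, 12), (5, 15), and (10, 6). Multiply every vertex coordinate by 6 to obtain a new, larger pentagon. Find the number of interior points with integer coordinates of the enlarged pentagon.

12061

By the shoelace formula, twice the signed area is |[(-9)·(-7) − (-17)·(-15)] + [(-17)·12 − 0·(-7)] + [0·15 − 5·12] + [5·6 − 10·15] + [10·(-15) − (-9)·6]| = 672, so the area is 336.
The number of boundary lattice points is Σ gcd(|Δx|,|Δy|) = gcd(8,8) + gcd(17,19) + gcd(5,3) + gcd(5,9) + gcd(19,21) = 8+1+1+1+1 = 12.
Scaling by 6 multiplies the area by 6² = 36 (so the new area is 12096) and multiplies the boundary lattice-point count by 6, giving 72.
By Pick's theorem, the interior count of the dilated polygon is 12096 − 72/2 + 1 = 12061.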